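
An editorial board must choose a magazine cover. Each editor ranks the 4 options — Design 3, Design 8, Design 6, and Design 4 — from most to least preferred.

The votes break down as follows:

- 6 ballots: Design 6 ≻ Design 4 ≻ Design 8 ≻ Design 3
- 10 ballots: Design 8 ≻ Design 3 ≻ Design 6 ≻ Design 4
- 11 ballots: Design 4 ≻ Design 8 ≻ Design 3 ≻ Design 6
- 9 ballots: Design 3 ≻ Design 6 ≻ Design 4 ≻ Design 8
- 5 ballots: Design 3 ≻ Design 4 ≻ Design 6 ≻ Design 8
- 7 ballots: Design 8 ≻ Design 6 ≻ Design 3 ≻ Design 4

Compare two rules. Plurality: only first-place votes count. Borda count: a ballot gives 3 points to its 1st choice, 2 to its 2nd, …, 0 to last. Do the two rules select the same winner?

No

Plurality first-place counts: Design 3 14, Design 8 17, Design 6 6, Design 4 11 → Design 8.
Borda totals: Design 3 80, Design 8 79, Design 6 65, Design 4 64 → Design 3.
The two rules disagree: plurality picks Design 8, Borda picks Design 3.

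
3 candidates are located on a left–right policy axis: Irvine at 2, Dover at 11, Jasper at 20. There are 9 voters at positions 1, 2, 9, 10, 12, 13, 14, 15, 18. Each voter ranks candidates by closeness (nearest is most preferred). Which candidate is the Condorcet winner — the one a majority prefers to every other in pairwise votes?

Dover

With single-peaked preferences on a line, the Condorcet winner is the candidate closest to the median voter.
The median voter (position 12) is closest to Dover at 11.
Check: Dover vs Irvine — voters closer to Dover: 7 of 9.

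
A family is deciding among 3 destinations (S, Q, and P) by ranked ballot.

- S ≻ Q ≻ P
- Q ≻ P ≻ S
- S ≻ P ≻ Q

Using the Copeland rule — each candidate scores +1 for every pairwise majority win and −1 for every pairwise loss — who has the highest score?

Pairwise results:
  S vs Q: S wins 2–1.
  S vs P: S wins 2–1.
  Q vs P: Q wins 2–1.
Copeland scores (wins − losses):
  S: 2 − 0 = 2
  Q: 1 − 1 = 0
  P: 0 − 2 = -2
S has the best Copeland score.

S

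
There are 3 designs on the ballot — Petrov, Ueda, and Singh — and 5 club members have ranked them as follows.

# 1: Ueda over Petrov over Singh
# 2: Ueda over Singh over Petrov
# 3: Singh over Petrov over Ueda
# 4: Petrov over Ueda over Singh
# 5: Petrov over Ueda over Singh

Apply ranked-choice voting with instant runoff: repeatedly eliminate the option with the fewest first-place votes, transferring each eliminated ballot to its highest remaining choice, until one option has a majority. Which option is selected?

Round 1: Petrov 2, Ueda 2, Singh 1. Singh has the fewest and is eliminated.
Round 2: Petrov 3, Ueda 2. Petrov has a majority.

Petrov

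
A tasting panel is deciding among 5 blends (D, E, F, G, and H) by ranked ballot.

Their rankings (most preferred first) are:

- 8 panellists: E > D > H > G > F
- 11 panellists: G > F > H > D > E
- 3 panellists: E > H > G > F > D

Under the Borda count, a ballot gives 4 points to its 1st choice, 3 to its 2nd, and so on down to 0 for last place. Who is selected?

Borda scores:
  D: 8·3 + 11·1 + 3·0 = 35
  E: 8·4 + 11·0 + 3·4 = 44
  F: 8·0 + 11·3 + 3·1 = 36
  G: 8·1 + 11·4 + 3·2 = 58
  H: 8·2 + 11·2 + 3·3 = 47
G has the highest total.

G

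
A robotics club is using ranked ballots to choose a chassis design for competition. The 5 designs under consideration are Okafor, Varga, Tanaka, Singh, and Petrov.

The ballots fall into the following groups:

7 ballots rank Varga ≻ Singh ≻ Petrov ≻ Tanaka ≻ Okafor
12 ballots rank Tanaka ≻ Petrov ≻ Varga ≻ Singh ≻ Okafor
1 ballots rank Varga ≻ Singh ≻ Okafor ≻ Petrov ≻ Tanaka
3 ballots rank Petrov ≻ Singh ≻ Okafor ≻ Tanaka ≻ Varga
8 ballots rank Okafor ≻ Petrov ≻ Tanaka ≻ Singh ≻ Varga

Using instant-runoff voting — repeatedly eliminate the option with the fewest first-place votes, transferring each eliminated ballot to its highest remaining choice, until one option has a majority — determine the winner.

Tanaka

Round 1: Tanaka 12, Okafor 8, Varga 8, Petrov 3, Singh 0. Singh has the fewest and is eliminated.
Round 2: Tanaka 12, Okafor 8, Varga 8, Petrov 3. Petrov has the fewest and is eliminated.
Round 3: Tanaka 12, Okafor 11, Varga 8. Varga has the fewest and is eliminated.
Round 4: Tanaka 19, Okafor 12. Tanaka has a majority.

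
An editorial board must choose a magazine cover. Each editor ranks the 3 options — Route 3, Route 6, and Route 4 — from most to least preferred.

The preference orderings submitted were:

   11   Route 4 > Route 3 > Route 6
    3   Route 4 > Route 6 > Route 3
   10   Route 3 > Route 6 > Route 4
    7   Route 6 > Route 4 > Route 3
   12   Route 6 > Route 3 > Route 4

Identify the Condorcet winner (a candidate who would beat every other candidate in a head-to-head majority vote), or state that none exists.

Route 6

Head-to-head results (43 voters total):
Route 3 vs Route 6: Route 6 wins 22–21.
Route 3 vs Route 4: Route 3 wins 22–21.
Route 6 vs Route 4: Route 6 wins 29–14.
Route 6 beats each rival — Route 3 (22–21), Route 4 (29–14) — so Route 6 is the Condorcet winner.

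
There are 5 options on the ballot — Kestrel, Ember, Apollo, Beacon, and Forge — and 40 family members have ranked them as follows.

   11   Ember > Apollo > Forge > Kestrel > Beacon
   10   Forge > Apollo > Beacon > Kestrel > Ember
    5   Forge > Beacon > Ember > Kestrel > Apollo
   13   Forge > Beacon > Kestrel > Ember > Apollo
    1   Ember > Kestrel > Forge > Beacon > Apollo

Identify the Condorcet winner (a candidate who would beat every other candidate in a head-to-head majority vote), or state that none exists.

Head-to-head results (40 voters total):
Kestrel vs Ember: Kestrel wins 23–17.
Kestrel vs Apollo: Apollo wins 21–19.
Kestrel vs Beacon: Beacon wins 28–12.
Kestrel vs Forge: Forge wins 39–1.
Ember vs Apollo: Ember wins 30–10.
Ember vs Beacon: Beacon wins 28–12.
Ember vs Forge: Forge wins 28–12.
Apollo vs Beacon: Apollo wins 21–19.
Apollo vs Forge: Forge wins 29–11.
Beacon vs Forge: Forge wins 40–0.
Forge beats each rival — Kestrel (39–1), Ember (28–12), Apollo (29–11), Beacon (40–0) — so Forge is the Condorcet winner.

Forge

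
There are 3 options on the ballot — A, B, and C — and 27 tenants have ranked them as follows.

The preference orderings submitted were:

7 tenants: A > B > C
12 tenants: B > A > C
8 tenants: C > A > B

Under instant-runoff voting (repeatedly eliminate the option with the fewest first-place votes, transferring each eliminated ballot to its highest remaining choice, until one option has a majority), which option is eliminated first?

Round 1: B 12, C 8, A 7. A has the fewest and is eliminated.
Round 2: B 19, C 8. B has a majority.

A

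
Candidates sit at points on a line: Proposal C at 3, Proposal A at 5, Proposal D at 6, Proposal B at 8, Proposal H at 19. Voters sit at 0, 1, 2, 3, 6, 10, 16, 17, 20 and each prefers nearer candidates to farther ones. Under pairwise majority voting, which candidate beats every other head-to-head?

Proposal D

With single-peaked preferences on a line, the Condorcet winner is the candidate closest to the median voter.
The median voter (position 6) is closest to Proposal D at 6.
Check: Proposal D vs Proposal B — voters closer to Proposal D: 5 of 9.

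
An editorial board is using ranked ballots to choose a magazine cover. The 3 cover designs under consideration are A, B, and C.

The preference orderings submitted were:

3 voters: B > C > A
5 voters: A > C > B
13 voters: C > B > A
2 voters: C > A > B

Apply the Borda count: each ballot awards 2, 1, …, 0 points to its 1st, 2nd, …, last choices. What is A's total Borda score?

12

Borda scores:
  A: 3·0 + 5·2 + 13·0 + 2·1 = 12
  B: 3·2 + 5·0 + 13·1 + 2·0 = 19
  C: 3·1 + 5·1 + 13·2 + 2·2 = 38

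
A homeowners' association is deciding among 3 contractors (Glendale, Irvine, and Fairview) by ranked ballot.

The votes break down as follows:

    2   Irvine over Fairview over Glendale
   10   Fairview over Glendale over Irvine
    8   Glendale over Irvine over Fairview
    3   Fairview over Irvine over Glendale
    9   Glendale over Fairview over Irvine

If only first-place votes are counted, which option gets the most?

Glendale

First-place vote totals:
  Glendale: 17
  Irvine: 2
  Fairview: 13
Glendale has the most first-place votes.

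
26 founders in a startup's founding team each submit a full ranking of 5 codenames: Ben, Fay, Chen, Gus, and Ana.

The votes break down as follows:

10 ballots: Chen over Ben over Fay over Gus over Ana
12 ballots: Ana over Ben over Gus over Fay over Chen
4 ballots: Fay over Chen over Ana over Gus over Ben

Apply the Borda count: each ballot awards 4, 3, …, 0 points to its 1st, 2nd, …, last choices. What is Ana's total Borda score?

Borda scores:
  Ben: 10·3 + 12·3 + 4·0 = 66
  Fay: 10·2 + 12·1 + 4·4 = 48
  Chen: 10·4 + 12·0 + 4·3 = 52
  Gus: 10·1 + 12·2 + 4·1 = 38
  Ana: 10·0 + 12·4 + 4·2 = 56

56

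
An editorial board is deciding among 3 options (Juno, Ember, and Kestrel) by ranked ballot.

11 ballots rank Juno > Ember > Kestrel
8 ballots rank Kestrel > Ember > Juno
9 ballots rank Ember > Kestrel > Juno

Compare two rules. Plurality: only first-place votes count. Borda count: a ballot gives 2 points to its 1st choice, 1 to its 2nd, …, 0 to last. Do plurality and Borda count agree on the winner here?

No

Plurality first-place counts: Juno 11, Ember 9, Kestrel 8 → Juno.
Borda totals: Juno 22, Ember 37, Kestrel 25 → Ember.
The two rules disagree: plurality picks Juno, Borda picks Ember.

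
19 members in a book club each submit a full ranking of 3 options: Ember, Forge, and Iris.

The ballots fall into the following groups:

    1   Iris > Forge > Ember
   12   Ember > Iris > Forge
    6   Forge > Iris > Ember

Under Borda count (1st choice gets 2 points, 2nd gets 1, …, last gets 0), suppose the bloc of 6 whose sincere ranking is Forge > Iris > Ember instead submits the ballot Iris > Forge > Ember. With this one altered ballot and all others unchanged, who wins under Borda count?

Iris

Borda totals with the altered ballot: Ember 24, Forge 7, Iris 26.
The switch changes the winner from Ember to Iris.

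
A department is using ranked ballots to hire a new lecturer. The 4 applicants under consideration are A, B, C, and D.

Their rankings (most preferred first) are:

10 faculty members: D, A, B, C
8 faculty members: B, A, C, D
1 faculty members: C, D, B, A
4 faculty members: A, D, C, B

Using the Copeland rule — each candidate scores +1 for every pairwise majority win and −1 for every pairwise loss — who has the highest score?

Pairwise results:
  A vs B: A wins 14–9.
  A vs C: A wins 22–1.
  A vs D: A wins 12–11.
  B vs C: B wins 18–5.
  B vs D: D wins 15–8.
  C vs D: D wins 14–9.
Copeland scores (wins − losses):
  A: 3 − 0 = 3
  B: 1 − 2 = -1
  C: 0 − 3 = -3
  D: 2 − 1 = 1
A has the best Copeland score.

A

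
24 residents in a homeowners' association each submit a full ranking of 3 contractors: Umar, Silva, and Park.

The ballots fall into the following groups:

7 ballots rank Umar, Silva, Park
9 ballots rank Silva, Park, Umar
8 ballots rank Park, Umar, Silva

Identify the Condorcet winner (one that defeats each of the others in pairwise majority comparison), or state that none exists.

Head-to-head results (24 voters total):
Umar vs Silva: Umar wins 15–9.
Umar vs Park: Park wins 17–7.
Silva vs Park: Silva wins 16–8.
No candidate beats all others: Umar beats Silva beats Park beats Umar, a majority cycle.

There is no Condorcet winner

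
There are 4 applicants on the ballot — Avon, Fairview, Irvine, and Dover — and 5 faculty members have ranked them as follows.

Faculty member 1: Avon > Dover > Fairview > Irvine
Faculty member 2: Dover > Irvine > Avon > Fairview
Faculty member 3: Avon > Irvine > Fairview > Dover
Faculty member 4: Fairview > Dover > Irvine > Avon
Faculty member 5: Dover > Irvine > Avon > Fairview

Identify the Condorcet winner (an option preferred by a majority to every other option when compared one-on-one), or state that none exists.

Dover

Head-to-head results (5 voters total):
Avon vs Fairview: Avon wins 4–1.
Avon vs Irvine: Irvine wins 3–2.
Avon vs Dover: Dover wins 3–2.
Fairview vs Irvine: Irvine wins 3–2.
Fairview vs Dover: Dover wins 3–2.
Irvine vs Dover: Dover wins 4–1.
Dover beats each rival — Avon (3–2), Fairview (3–2), Irvine (4–1) — so Dover is the Condorcet winner.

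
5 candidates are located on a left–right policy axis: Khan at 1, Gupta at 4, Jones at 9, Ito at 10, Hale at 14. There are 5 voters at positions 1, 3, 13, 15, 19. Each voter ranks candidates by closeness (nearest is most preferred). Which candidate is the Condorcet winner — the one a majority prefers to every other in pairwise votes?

Hale

With single-peaked preferences on a line, the Condorcet winner is the candidate closest to the median voter.
The median voter (position 13) is closest to Hale at 14.
Check: Hale vs Ito — voters closer to Hale: 3 of 5.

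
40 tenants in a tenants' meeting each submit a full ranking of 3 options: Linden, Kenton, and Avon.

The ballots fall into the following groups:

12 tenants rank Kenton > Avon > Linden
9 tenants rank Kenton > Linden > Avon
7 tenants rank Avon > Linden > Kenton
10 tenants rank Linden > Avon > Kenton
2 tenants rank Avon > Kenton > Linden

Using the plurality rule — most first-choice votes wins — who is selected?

First-place vote totals:
  Linden: 10
  Kenton: 21
  Avon: 9
Kenton has the most first-place votes.

Kenton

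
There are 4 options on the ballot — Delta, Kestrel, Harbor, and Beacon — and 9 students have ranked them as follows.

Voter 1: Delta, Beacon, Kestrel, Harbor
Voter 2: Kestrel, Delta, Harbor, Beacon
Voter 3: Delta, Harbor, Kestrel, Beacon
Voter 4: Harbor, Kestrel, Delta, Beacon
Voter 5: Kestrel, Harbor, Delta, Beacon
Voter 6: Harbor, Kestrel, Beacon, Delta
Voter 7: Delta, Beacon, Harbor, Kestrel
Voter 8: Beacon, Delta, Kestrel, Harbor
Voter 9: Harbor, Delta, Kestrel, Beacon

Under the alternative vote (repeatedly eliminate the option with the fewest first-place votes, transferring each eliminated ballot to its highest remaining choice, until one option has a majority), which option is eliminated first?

Round 1: Delta 3, Harbor 3, Kestrel 2, Beacon 1. Beacon has the fewest and is eliminated.
Round 2: Delta 4, Harbor 3, Kestrel 2. Kestrel has the fewest and is eliminated.
Round 3: Delta 5, Harbor 4. Delta has a majority.

Beacon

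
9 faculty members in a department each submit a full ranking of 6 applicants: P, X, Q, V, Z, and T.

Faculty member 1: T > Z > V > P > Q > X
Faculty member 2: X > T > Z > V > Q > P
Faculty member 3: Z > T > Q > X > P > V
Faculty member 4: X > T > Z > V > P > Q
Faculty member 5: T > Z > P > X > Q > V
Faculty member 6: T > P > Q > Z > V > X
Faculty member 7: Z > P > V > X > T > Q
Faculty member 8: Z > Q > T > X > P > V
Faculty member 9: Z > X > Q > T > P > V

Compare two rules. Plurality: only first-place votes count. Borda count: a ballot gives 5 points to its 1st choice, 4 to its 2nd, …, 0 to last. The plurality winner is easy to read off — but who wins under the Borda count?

Z

Plurality first-place counts: P 0, X 2, Q 0, V 0, Z 4, T 3 → Z.
Borda totals: P 17, X 22, Q 16, V 11, Z 36, T 33 → Z.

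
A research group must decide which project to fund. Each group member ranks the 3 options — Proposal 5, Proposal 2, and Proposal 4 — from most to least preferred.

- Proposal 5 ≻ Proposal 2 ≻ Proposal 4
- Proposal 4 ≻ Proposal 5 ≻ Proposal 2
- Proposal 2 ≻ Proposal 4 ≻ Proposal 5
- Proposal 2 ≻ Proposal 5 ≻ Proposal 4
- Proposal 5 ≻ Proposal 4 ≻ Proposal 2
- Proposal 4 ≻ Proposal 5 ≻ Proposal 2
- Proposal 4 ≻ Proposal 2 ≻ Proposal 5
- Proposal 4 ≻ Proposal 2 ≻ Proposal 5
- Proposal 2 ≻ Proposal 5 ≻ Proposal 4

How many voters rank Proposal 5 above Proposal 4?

4

Ballots ranking Proposal 5 above Proposal 4: 4.
Ballots ranking Proposal 4 above Proposal 5: 5.
So 4 of 9 voters prefer Proposal 5 to Proposal 4.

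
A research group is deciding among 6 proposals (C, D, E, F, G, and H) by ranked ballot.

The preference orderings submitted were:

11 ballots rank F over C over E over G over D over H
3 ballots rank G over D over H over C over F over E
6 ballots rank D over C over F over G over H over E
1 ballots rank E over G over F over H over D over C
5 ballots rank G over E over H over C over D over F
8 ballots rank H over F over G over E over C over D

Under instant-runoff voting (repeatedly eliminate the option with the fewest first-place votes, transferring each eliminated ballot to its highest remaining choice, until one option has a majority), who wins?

F

Round 1: F 11, G 8, H 8, D 6, E 1, C 0. C has the fewest and is eliminated.
Round 2: F 11, G 8, H 8, D 6, E 1. E has the fewest and is eliminated.
Round 3: F 11, G 9, H 8, D 6. D has the fewest and is eliminated.
Round 4: F 17, G 9, H 8. H has the fewest and is eliminated.
Round 5: F 25, G 9. F has a majority.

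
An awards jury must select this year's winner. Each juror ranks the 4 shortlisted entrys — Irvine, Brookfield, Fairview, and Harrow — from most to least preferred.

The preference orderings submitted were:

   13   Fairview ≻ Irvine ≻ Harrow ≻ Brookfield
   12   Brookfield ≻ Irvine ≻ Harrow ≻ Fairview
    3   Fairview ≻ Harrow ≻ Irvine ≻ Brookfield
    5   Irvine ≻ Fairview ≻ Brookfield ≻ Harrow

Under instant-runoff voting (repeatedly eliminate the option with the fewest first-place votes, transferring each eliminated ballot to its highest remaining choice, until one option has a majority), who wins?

Round 1: Fairview 16, Brookfield 12, Irvine 5, Harrow 0. Harrow has the fewest and is eliminated.
Round 2: Fairview 16, Brookfield 12, Irvine 5. Irvine has the fewest and is eliminated.
Round 3: Fairview 21, Brookfield 12. Fairview has a majority.

Fairview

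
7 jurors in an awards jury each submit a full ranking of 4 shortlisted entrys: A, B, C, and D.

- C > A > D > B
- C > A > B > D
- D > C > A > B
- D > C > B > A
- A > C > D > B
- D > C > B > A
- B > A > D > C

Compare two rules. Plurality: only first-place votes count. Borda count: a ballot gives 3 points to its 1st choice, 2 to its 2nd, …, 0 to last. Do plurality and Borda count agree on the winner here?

No

Plurality first-place counts: A 1, B 1, C 2, D 3 → D.
Borda totals: A 10, B 6, C 14, D 12 → C.
The two rules disagree: plurality picks D, Borda picks C.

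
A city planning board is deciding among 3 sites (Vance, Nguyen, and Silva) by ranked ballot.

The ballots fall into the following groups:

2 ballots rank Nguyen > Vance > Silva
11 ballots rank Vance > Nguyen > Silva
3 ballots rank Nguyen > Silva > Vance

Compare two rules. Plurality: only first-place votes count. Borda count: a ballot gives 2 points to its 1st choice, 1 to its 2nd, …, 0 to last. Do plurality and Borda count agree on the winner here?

Yes

Plurality first-place counts: Vance 11, Nguyen 5, Silva 0 → Vance.
Borda totals: Vance 24, Nguyen 21, Silva 3 → Vance.
The two rules agree on Vance.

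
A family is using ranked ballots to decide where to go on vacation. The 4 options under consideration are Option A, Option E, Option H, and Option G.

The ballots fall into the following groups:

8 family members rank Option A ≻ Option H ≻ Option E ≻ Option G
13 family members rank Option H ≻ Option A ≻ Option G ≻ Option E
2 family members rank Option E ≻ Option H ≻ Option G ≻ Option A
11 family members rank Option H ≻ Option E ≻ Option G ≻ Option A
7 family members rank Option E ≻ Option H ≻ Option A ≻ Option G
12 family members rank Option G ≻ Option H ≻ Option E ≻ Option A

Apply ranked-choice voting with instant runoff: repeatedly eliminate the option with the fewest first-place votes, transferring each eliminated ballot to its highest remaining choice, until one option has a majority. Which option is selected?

Round 1: Option H 24, Option G 12, Option E 9, Option A 8. Option A has the fewest and is eliminated.
Round 2: Option H 32, Option G 12, Option E 9. Option H has a majority.

Option H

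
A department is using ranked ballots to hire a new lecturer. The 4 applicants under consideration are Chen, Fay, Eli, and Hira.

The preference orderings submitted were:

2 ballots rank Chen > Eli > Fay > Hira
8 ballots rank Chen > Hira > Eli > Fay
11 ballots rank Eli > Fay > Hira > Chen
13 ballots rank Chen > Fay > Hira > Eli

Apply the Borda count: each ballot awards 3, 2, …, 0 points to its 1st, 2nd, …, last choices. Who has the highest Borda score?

Borda scores:
  Chen: 2·3 + 8·3 + 11·0 + 13·3 = 69
  Fay: 2·1 + 8·0 + 11·2 + 13·2 = 50
  Eli: 2·2 + 8·1 + 11·3 + 13·0 = 45
  Hira: 2·0 + 8·2 + 11·1 + 13·1 = 40
Chen has the highest total.

Chen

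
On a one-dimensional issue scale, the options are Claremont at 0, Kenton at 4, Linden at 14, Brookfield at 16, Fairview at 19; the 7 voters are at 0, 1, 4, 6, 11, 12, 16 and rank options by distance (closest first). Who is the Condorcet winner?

Kenton

With single-peaked preferences on a line, the Condorcet winner is the candidate closest to the median voter.
The median voter (position 6) is closest to Kenton at 4.
Check: Kenton vs Fairview — voters closer to Kenton: 5 of 7.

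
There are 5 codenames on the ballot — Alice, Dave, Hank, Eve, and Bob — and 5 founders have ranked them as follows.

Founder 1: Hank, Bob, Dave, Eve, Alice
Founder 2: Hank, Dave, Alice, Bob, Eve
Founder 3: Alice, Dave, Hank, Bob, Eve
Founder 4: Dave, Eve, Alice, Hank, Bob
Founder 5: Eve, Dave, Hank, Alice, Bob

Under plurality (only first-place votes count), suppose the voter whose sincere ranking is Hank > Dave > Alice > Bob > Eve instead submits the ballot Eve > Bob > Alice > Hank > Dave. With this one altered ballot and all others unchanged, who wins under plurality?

First-place totals with the altered ballot: Alice 1, Dave 1, Hank 1, Eve 2, Bob 0.
The switch changes the winner from Hank to Eve.

Eve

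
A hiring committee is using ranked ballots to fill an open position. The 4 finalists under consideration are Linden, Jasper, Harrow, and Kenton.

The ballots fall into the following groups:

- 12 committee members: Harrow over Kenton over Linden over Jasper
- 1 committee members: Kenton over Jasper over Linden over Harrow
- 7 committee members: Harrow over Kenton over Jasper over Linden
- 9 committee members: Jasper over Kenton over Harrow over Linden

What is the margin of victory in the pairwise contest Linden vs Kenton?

Ballots ranking Linden above Kenton: 0.
Ballots ranking Kenton above Linden: 12+1+7+9 = 29.
Kenton wins 29–0, a margin of 29.

29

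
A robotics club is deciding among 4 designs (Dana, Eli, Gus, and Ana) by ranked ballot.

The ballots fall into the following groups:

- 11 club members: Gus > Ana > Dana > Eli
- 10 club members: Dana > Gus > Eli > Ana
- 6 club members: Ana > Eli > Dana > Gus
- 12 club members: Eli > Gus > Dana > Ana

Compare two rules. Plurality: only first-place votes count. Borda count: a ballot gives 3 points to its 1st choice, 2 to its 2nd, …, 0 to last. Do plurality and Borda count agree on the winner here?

No

Plurality first-place counts: Dana 10, Eli 12, Gus 11, Ana 6 → Eli.
Borda totals: Dana 59, Eli 58, Gus 77, Ana 40 → Gus.
The two rules disagree: plurality picks Eli, Borda picks Gus.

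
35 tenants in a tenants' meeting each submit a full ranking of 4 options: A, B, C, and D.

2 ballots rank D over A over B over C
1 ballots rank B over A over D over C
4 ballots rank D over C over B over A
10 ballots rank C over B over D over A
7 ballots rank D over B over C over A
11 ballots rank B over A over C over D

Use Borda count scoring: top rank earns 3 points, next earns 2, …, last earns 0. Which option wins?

B

Borda scores:
  A: 2·2 + 2 + 4·0 + 10·0 + 7·0 + 11·2 = 28
  B: 2·1 + 3 + 4·1 + 10·2 + 7·2 + 11·3 = 76
  C: 2·0 + 0 + 4·2 + 10·3 + 7·1 + 11·1 = 56
  D: 2·3 + 1 + 4·3 + 10·1 + 7·3 + 11·0 = 50
B has the highest total.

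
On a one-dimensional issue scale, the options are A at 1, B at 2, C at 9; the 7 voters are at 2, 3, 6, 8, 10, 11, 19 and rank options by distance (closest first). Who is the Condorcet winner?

C

With single-peaked preferences on a line, the Condorcet winner is the candidate closest to the median voter.
The median voter (position 8) is closest to C at 9.
Check: C vs B — voters closer to C: 5 of 7.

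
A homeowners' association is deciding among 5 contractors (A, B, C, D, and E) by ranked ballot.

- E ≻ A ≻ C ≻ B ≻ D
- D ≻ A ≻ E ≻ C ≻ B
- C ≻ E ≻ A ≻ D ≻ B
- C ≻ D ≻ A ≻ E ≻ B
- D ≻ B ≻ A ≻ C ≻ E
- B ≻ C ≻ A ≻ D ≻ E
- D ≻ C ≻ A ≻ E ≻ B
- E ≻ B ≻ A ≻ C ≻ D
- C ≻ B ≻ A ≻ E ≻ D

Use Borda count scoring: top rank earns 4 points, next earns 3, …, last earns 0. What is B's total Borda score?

14

Borda scores:
  A: 3 + 3 + 2 + 2 + 2 + 2 + 2 + 2 + 2 = 20
  B: 1 + 0 + 0 + 0 + 3 + 4 + 0 + 3 + 3 = 14
  C: 2 + 1 + 4 + 4 + 1 + 3 + 3 + 1 + 4 = 23
  D: 0 + 4 + 1 + 3 + 4 + 1 + 4 + 0 + 0 = 17
  E: 4 + 2 + 3 + 1 + 0 + 0 + 1 + 4 + 1 = 16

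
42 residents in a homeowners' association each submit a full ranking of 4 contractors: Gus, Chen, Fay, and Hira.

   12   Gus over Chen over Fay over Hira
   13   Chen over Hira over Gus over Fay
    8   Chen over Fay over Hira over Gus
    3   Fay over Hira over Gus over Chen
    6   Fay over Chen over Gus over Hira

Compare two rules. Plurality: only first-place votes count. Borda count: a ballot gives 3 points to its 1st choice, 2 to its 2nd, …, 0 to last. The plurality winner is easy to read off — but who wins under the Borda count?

Plurality first-place counts: Gus 12, Chen 21, Fay 9, Hira 0 → Chen.
Borda totals: Gus 58, Chen 99, Fay 55, Hira 40 → Chen.

Chen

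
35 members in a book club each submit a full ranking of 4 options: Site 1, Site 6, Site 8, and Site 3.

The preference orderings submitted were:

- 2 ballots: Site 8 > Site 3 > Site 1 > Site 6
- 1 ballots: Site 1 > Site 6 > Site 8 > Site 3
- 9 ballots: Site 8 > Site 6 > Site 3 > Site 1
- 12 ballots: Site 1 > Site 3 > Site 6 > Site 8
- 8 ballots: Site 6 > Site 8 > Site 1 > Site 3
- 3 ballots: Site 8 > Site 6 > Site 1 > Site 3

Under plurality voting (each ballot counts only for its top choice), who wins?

First-place vote totals:
  Site 1: 13
  Site 6: 8
  Site 8: 14
  Site 3: 0
Site 8 has the most first-place votes.

Site 8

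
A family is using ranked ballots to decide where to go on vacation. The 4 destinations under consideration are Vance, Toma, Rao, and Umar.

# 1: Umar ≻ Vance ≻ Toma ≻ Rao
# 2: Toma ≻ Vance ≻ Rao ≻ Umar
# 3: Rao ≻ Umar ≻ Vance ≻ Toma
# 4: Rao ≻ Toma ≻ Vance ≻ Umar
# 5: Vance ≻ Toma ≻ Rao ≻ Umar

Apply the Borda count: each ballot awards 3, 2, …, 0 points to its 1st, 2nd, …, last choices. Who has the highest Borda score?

Borda scores:
  Vance: 2 + 2 + 1 + 1 + 3 = 9
  Toma: 1 + 3 + 0 + 2 + 2 = 8
  Rao: 0 + 1 + 3 + 3 + 1 = 8
  Umar: 3 + 0 + 2 + 0 + 0 = 5
Vance has the highest total.

Vance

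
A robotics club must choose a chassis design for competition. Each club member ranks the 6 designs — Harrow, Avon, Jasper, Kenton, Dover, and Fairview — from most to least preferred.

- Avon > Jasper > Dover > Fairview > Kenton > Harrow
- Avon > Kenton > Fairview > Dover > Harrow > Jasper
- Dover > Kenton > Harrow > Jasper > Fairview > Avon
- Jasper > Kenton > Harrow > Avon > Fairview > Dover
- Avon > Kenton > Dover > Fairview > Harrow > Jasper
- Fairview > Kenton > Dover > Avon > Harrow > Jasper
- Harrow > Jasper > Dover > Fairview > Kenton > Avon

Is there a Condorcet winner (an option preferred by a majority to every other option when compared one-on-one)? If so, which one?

Kenton

Head-to-head results (7 voters total):
Harrow vs Avon: Avon wins 4–3.
Harrow vs Jasper: Harrow wins 5–2.
Harrow vs Kenton: Kenton wins 6–1.
Harrow vs Dover: Dover wins 5–2.
Harrow vs Fairview: Fairview wins 4–3.
Avon vs Jasper: Avon wins 4–3.
Avon vs Kenton: Kenton wins 4–3.
Avon vs Dover: Avon wins 4–3.
Avon vs Fairview: Avon wins 4–3.
Jasper vs Kenton: Kenton wins 4–3.
Jasper vs Dover: Dover wins 4–3.
Jasper vs Fairview: Jasper wins 4–3.
Kenton vs Dover: Kenton wins 4–3.
Kenton vs Fairview: Kenton wins 4–3.
Dover vs Fairview: Dover wins 4–3.
Kenton beats each rival — Harrow (6–1), Avon (4–3), Jasper (4–3), Dover (4–3), Fairview (4–3) — so Kenton is the Condorcet winner.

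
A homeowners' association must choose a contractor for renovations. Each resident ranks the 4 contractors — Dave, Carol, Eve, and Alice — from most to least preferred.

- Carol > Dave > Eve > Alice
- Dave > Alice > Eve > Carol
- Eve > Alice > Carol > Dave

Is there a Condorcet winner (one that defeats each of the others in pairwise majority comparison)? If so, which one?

Head-to-head results (3 voters total):
Dave vs Carol: Carol wins 2–1.
Dave vs Eve: Dave wins 2–1.
Dave vs Alice: Dave wins 2–1.
Carol vs Eve: Eve wins 2–1.
Carol vs Alice: Alice wins 2–1.
Eve vs Alice: Eve wins 2–1.
No candidate beats all others: Dave beats Eve beats Carol beats Dave, a majority cycle.

No Condorcet winner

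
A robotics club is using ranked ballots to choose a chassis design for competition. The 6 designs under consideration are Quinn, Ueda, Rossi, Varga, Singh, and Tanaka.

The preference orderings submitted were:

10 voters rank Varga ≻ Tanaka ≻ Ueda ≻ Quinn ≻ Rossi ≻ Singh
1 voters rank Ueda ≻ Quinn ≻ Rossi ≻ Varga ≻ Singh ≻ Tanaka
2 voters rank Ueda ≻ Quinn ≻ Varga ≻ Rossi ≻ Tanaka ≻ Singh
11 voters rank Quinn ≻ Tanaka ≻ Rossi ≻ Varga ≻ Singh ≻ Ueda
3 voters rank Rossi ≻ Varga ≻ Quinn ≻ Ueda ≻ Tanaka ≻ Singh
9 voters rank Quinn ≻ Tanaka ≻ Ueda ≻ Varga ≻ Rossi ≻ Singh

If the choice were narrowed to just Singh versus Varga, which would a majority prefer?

Ballots ranking Singh above Varga: 0.
Ballots ranking Varga above Singh: 10+1+2+11+3+9 = 36.
Varga wins the head-to-head, 36–0.

Varga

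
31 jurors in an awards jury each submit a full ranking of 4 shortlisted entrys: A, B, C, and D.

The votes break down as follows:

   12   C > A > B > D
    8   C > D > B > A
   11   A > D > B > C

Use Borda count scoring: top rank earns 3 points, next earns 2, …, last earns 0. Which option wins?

C

Borda scores:
  A: 12·2 + 8·0 + 11·3 = 57
  B: 12·1 + 8·1 + 11·1 = 31
  C: 12·3 + 8·3 + 11·0 = 60
  D: 12·0 + 8·2 + 11·2 = 38
C has the highest total.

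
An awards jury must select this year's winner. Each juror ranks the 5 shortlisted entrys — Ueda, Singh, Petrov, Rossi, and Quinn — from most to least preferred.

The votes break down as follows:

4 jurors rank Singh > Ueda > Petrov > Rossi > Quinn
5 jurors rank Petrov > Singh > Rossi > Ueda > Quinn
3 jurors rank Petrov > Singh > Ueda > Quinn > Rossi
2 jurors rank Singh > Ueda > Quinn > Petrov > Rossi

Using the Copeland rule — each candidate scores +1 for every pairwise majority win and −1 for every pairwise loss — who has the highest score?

Pairwise results:
  Ueda vs Singh: Singh wins 14–0.
  Ueda vs Petrov: Petrov wins 8–6.
  Ueda vs Rossi: Ueda wins 9–5.
  Ueda vs Quinn: Ueda wins 14–0.
  Singh vs Petrov: Petrov wins 8–6.
  Singh vs Rossi: Singh wins 14–0.
  Singh vs Quinn: Singh wins 14–0.
  Petrov vs Rossi: Petrov wins 14–0.
  Petrov vs Quinn: Petrov wins 12–2.
  Rossi vs Quinn: Rossi wins 9–5.
Copeland scores (wins − losses):
  Ueda: 2 − 2 = 0
  Singh: 3 − 1 = 2
  Petrov: 4 − 0 = 4
  Rossi: 1 − 3 = -2
  Quinn: 0 − 4 = -4
Petrov has the best Copeland score.

Petrov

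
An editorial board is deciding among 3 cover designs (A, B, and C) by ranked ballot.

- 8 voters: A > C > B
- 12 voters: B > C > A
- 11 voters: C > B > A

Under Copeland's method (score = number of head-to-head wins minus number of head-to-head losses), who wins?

C

Pairwise results:
  A vs B: B wins 23–8.
  A vs C: C wins 23–8.
  B vs C: C wins 19–12.
Copeland scores (wins − losses):
  A: 0 − 2 = -2
  B: 1 − 1 = 0
  C: 2 − 0 = 2
C has the best Copeland score.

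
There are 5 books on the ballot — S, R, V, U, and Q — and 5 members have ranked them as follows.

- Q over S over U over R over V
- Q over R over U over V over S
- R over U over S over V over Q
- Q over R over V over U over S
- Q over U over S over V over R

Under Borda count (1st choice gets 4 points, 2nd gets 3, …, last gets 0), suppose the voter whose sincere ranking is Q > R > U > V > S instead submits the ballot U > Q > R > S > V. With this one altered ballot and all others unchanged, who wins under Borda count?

Q

Borda totals with the altered ballot: S 8, R 10, V 4, U 13, Q 15.
The winner is unchanged: still Q.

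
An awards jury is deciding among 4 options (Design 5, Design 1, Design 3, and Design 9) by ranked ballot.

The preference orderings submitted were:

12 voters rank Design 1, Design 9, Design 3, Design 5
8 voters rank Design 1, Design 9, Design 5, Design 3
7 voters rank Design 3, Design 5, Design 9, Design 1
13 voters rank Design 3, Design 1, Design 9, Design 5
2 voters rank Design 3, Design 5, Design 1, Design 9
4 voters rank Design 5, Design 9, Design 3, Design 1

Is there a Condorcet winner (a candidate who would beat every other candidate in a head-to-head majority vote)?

Head-to-head results (46 voters total):
Design 5 vs Design 1: Design 1 wins 33–13.
Design 5 vs Design 3: Design 3 wins 34–12.
Design 5 vs Design 9: Design 9 wins 33–13.
Design 1 vs Design 3: Design 3 wins 26–20.
Design 1 vs Design 9: Design 1 wins 35–11.
Design 3 vs Design 9: Design 9 wins 24–22.
No candidate beats all others: Design 1 beats Design 9 beats Design 3 beats Design 1, a majority cycle.

No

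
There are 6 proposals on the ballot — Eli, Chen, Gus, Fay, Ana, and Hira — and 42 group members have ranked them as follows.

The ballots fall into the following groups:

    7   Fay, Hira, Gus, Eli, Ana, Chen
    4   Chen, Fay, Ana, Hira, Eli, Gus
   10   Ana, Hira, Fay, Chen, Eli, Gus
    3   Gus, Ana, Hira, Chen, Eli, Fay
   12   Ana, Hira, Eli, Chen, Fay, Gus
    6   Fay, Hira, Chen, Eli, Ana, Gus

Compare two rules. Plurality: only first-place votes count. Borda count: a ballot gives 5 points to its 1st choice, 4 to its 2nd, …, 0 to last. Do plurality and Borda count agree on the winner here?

Plurality first-place counts: Eli 0, Chen 4, Gus 3, Fay 13, Ana 22, Hira 0 → Ana.
Borda totals: Eli 79, Chen 88, Gus 36, Fay 123, Ana 147, Hira 157 → Hira.
The two rules disagree: plurality picks Ana, Borda picks Hira.

No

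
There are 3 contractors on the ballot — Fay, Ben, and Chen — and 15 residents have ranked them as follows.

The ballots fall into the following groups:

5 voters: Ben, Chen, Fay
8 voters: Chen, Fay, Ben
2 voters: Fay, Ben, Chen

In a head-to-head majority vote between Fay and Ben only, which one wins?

Ballots ranking Fay above Ben: 8+2 = 10.
Ballots ranking Ben above Fay: 5.
Fay wins the head-to-head, 10–5.

Fay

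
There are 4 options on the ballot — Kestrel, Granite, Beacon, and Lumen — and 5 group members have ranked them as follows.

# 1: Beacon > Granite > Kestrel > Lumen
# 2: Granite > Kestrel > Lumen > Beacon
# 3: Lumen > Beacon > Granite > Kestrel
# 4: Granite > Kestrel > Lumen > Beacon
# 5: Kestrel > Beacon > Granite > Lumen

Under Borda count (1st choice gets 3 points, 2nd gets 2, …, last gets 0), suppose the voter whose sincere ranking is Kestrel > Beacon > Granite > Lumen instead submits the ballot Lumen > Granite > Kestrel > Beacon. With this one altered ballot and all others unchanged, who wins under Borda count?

Granite

Borda totals with the altered ballot: Kestrel 6, Granite 11, Beacon 5, Lumen 8.
The winner is unchanged: still Granite.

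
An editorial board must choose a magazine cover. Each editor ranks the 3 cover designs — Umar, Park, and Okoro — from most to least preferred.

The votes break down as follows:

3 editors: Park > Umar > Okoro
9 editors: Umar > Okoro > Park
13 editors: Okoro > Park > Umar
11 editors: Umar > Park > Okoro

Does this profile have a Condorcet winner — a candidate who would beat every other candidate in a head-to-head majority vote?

Head-to-head results (36 voters total):
Umar vs Park: Umar wins 20–16.
Umar vs Okoro: Umar wins 23–13.
Park vs Okoro: Okoro wins 22–14.
Umar beats each rival — Park (20–16), Okoro (23–13) — so Umar is the Condorcet winner.

Yes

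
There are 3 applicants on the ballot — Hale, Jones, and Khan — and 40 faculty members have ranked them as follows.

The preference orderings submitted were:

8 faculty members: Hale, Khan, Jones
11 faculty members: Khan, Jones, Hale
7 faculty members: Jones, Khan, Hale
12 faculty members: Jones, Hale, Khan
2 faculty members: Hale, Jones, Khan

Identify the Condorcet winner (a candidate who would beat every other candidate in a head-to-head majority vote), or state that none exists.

Head-to-head results (40 voters total):
Hale vs Jones: Jones wins 30–10.
Hale vs Khan: Hale wins 22–18.
Jones vs Khan: Jones wins 21–19.
Jones beats each rival — Hale (30–10), Khan (21–19) — so Jones is the Condorcet winner.

Jones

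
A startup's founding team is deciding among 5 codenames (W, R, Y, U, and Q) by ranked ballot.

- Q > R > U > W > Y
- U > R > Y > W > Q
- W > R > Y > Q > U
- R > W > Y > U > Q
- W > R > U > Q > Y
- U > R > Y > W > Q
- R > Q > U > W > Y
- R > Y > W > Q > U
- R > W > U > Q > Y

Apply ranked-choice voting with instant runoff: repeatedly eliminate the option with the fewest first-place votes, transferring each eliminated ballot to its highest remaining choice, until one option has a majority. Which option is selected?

Round 1: R 4, W 2, U 2, Q 1, Y 0. Y has the fewest and is eliminated.
Round 2: R 4, W 2, U 2, Q 1. Q has the fewest and is eliminated.
Round 3: R 5, W 2, U 2. R has a majority.

R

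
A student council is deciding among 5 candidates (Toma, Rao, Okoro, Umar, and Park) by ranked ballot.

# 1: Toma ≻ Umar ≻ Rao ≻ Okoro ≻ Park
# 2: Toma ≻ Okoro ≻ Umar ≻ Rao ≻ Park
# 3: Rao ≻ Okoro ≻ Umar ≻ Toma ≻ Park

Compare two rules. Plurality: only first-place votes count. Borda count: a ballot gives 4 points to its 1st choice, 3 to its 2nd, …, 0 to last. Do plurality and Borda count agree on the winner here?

Yes

Plurality first-place counts: Toma 2, Rao 1, Okoro 0, Umar 0, Park 0 → Toma.
Borda totals: Toma 9, Rao 7, Okoro 7, Umar 7, Park 0 → Toma.
The two rules agree on Toma.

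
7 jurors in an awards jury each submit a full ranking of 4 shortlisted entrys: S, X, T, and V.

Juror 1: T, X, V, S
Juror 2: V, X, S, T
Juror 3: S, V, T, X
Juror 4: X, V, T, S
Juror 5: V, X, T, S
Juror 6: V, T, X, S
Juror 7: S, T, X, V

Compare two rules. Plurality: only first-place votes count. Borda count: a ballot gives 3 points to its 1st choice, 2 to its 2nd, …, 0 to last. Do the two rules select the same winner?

Plurality first-place counts: S 2, X 1, T 1, V 3 → V.
Borda totals: S 7, X 11, T 10, V 14 → V.
The two rules agree on V.

Yes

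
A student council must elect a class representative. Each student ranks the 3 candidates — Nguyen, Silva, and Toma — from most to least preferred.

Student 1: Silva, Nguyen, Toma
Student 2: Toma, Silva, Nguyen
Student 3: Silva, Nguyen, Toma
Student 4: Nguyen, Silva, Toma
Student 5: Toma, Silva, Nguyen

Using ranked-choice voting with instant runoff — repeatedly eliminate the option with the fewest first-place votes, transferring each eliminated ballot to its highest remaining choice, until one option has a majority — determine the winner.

Silva

Round 1: Silva 2, Toma 2, Nguyen 1. Nguyen has the fewest and is eliminated.
Round 2: Silva 3, Toma 2. Silva has a majority.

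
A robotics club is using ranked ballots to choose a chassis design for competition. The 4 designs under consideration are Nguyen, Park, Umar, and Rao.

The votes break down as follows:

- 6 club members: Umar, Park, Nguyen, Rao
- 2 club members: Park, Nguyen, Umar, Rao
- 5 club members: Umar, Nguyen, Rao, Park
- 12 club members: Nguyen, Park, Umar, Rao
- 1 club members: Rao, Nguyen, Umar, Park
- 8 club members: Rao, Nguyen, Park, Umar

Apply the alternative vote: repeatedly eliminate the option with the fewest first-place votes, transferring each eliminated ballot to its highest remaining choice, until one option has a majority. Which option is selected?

Round 1: Nguyen 12, Umar 11, Rao 9, Park 2. Park has the fewest and is eliminated.
Round 2: Nguyen 14, Umar 11, Rao 9. Rao has the fewest and is eliminated.
Round 3: Nguyen 23, Umar 11. Nguyen has a majority.

Nguyen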